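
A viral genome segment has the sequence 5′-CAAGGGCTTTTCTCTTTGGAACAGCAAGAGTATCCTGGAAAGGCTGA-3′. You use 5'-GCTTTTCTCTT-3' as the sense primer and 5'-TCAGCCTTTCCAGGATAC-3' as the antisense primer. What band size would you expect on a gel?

42 bp

The forward primer matches the template at positions 6–16.
The reverse primer's reverse complement is GTATCCTGGAAAGGCTGA, which matches the template at positions 30–47.
Product length = (reverse-primer end) − (forward-primer start) + 1 = 47 − 6 + 1 = 42 bp.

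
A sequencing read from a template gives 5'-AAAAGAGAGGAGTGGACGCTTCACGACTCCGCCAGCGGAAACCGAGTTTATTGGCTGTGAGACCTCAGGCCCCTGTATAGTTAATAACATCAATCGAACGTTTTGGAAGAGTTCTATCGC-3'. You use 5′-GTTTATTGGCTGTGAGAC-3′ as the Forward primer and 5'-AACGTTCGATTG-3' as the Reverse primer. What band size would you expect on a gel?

The forward primer matches the template at positions 46–63.
The reverse primer's reverse complement is CAATCGAACGTT, which matches the template at positions 91–102.
The product runs from position 46 to position 102, so its length is 102 − 46 + 1 = 57 bp.

57 bp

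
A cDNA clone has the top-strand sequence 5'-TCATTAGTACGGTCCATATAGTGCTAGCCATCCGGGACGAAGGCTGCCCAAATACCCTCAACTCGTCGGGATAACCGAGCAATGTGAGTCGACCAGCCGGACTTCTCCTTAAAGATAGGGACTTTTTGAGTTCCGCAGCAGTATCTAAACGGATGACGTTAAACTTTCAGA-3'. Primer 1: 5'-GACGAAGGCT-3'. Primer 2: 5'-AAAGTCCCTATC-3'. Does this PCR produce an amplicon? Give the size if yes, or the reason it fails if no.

Yes — a 90 bp product.

Primer 1 (GACGAAGGCT) matches the top strand at positions 36–45; it acts as a forward primer.
Primer 2's reverse complement is GATAGGGACTTT, matching the top strand at positions 114–125; it acts as a reverse primer.
The 3' ends face each other across positions 36–125, giving a 90 bp product.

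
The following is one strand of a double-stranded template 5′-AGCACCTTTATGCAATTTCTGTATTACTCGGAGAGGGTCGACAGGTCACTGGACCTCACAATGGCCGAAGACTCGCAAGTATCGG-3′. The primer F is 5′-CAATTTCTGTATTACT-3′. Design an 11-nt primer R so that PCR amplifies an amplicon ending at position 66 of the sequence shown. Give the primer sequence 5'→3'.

The forward primer binds at positions 13–28; the product's 3' end on the top strand is position 66.
The reverse primer anneals to the top strand over positions 56–66, i.e. to TCACAATGGCC.
Its sequence written 5'→3' is the reverse complement: GGCCATTGTGA.

5'-GGCCATTGTGA-3'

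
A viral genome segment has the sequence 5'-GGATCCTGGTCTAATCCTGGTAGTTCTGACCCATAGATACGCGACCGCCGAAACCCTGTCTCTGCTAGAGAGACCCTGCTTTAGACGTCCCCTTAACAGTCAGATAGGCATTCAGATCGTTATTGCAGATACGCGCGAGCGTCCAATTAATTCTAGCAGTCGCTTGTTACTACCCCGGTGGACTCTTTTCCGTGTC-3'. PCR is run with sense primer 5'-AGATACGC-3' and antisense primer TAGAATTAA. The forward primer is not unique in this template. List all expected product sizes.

The forward primer AGATACGC matches the top strand at positions 35–42, 127–134.
The reverse primer's reverse complement is TTAATTCTA, matching at positions 147–155.
Each forward site pairs with the reverse site to give a product ending at position 155: sizes 121, 29 bp.

121 bp, 29 bp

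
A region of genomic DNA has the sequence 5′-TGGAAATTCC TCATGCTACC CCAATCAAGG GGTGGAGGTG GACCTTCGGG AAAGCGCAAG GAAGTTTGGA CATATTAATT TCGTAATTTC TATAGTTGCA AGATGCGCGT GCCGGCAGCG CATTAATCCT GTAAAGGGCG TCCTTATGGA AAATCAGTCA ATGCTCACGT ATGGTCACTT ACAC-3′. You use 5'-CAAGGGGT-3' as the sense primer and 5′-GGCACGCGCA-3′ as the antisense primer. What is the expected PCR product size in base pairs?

Scanning the template, CAAGGGGT occurs at positions 26–33; this primer anneals to the bottom strand there with its 3' end pointing downstream.
Reverse complement of the reverse primer: TGCGCGTGCC. This occurs on the top strand at positions 104–113.
Product length = (reverse-primer end) − (forward-primer start) + 1 = 113 − 26 + 1 = 88 bp.

88 bp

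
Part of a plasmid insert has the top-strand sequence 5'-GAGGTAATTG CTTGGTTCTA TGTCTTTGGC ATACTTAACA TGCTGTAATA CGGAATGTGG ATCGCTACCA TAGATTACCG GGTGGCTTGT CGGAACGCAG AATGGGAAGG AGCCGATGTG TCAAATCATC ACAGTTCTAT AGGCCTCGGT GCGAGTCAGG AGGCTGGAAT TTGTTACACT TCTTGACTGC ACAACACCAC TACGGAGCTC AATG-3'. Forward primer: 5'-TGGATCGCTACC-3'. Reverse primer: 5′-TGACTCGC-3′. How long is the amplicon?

101 bp

Scanning the template, TGGATCGCTACC occurs at positions 58–69; this primer anneals to the bottom strand there with its 3' end pointing downstream.
Taking the reverse complement of TGACTCGC gives GCGAGTCA, found at positions 151–158 on the template; the primer anneals here to the top strand with its 3' end pointing upstream.
Product length = (reverse-primer end) − (forward-primer start) + 1 = 158 − 58 + 1 = 101 bp.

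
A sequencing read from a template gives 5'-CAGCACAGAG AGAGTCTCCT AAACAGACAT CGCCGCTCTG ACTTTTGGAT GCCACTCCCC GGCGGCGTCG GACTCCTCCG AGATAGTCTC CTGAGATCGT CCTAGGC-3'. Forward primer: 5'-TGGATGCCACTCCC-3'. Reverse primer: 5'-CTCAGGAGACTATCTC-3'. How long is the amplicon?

50 bp

The forward primer matches the template at positions 46–59.
The reverse primer's reverse complement is GAGATAGTCTCCTGAG, which matches the template at positions 80–95.
The product runs from position 46 to position 95, so its length is 95 − 46 + 1 = 50 bp.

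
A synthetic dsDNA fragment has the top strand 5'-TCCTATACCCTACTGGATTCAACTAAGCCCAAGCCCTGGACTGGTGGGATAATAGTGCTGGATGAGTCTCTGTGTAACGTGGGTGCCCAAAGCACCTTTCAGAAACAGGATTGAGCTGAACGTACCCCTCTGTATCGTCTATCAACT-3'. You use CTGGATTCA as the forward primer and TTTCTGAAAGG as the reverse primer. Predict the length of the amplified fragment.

93 bp

The forward primer matches the template at positions 13–21.
Taking the reverse complement of TTTCTGAAAGG gives CCTTTCAGAAA, found at positions 95–105 on the template; the primer anneals here to the top strand with its 3' end pointing upstream.
The product runs from position 13 to position 105, so its length is 105 − 13 + 1 = 93 bp.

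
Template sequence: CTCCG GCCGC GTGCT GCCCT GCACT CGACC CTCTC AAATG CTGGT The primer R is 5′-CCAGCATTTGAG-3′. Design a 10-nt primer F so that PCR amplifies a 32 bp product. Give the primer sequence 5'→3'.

The reverse primer's reverse complement CTCAAATGCTGG matches the template at positions 33–44, so the product ends at position 44.
A 32 bp product then starts at position 44 − 32 + 1 = 13.
The forward primer is identical to the top strand there: GCTGCCCTGC.

5'-GCTGCCCTGC-3'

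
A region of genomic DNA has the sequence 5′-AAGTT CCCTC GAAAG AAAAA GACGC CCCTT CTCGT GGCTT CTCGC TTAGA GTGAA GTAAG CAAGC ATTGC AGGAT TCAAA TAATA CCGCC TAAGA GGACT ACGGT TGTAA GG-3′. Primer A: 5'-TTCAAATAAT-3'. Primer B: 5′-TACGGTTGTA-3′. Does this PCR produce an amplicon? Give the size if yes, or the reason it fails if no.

No product — both primers anneal to the same strand and extend in the same direction.

Primer A (TTCAAATAAT) matches the top strand at positions 75–84 (3' end points downstream).
Primer B (TACGGTTGTA) also matches the top strand directly, at positions 100–109 — its reverse complement TACAACCGTA is not present.
Both primers anneal to the bottom strand with 3' ends pointing the same way, so neither can prime synthesis back toward the other.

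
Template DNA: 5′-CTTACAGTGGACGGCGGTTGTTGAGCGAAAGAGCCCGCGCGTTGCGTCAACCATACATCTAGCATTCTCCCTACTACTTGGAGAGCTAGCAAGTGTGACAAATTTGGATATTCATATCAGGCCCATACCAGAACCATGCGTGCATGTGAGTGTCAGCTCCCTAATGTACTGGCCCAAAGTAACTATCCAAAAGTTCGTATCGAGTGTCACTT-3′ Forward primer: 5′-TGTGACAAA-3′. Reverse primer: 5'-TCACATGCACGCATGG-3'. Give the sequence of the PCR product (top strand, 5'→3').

Scanning the template, TGTGACAAA occurs at positions 94–102; this primer anneals to the bottom strand there with its 3' end pointing downstream.
Taking the reverse complement of TCACATGCACGCATGG gives CCATGCGTGCATGTGA, found at positions 134–149 on the template; the primer anneals here to the top strand with its 3' end pointing upstream.
The product is the template from position 94 through 149 (56 bp).

5'-TGTGACAAATTTGGATATTCATATCAGGCCCATACCAGAACCATGCGTGCATGTGA-3'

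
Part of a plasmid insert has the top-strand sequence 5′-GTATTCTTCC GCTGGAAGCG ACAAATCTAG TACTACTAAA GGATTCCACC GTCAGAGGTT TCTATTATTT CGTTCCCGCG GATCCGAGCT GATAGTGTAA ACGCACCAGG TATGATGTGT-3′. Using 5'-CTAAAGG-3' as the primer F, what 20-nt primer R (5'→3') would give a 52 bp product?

The forward primer binds at positions 36–42, so a 52 bp product ends at position 36 + 52 − 1 = 87.
The reverse primer anneals to the top strand over positions 68–87, i.e. to TTTCGTTCCCGCGGATCCGA.
Its sequence written 5'→3' is the reverse complement: TCGGATCCGCGGGAACGAAA.

5'-TCGGATCCGCGGGAACGAAA-3'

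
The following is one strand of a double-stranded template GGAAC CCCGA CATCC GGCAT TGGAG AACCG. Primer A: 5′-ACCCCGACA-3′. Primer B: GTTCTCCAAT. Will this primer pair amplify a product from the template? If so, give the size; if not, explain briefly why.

Primer A (ACCCCGACA) matches the top strand at positions 4–12; it acts as a forward primer.
Primer B's reverse complement is ATTGGAGAAC, matching the top strand at positions 19–28; it acts as a reverse primer.
The 3' ends face each other across positions 4–28, giving a 25 bp product.

Yes — a 25 bp product.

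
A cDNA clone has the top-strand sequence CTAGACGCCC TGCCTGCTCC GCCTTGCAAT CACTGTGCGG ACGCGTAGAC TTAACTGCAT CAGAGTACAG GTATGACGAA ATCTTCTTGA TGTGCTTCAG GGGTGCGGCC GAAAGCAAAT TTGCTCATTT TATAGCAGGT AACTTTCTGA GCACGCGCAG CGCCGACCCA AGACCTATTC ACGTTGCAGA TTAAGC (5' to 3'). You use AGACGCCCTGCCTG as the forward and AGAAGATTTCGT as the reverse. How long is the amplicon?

85 bp

Forward primer AGACGCCCTGCCTG is found on the top strand at positions 3–16.
The reverse primer's reverse complement is ACGAAATCTTCT, which matches the template at positions 76–87.
The product runs from position 3 to position 87, so its length is 87 − 3 + 1 = 85 bp.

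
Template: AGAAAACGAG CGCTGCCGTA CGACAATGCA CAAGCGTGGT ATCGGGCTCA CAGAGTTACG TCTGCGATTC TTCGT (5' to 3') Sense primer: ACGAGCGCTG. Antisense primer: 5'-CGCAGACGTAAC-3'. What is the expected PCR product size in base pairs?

The forward primer matches the template at positions 6–15.
Taking the reverse complement of CGCAGACGTAAC gives GTTACGTCTGCG, found at positions 55–66 on the template; the primer anneals here to the top strand with its 3' end pointing upstream.
The product runs from position 6 to position 66, so its length is 66 − 6 + 1 = 61 bp.

61 bp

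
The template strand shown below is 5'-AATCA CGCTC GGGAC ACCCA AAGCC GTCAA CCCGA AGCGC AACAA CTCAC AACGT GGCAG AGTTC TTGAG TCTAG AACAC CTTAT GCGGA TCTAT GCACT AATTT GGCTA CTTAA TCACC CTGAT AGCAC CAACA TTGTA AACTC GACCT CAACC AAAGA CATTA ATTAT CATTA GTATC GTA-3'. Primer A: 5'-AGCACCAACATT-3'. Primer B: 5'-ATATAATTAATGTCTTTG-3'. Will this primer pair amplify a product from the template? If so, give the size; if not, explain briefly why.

No product — primer B has no binding site in the template.

Primer B (ATATAATTAATGTCTTTG) does not match the top strand, and its reverse complement CAAAGACATTAATTATAT does not match either.
With no annealing site for primer B, no amplification occurs.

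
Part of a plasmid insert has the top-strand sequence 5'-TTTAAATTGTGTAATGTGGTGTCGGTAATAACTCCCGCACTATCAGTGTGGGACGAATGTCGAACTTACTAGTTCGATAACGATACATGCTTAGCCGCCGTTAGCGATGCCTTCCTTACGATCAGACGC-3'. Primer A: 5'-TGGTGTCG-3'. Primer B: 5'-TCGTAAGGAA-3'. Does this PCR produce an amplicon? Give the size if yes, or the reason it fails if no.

Primer A (TGGTGTCG) matches the top strand at positions 17–24; it acts as a forward primer.
Primer B's reverse complement is TTCCTTACGA, matching the top strand at positions 112–121; it acts as a reverse primer.
The 3' ends face each other across positions 17–121, giving a 105 bp product.

Yes — a 105 bp product.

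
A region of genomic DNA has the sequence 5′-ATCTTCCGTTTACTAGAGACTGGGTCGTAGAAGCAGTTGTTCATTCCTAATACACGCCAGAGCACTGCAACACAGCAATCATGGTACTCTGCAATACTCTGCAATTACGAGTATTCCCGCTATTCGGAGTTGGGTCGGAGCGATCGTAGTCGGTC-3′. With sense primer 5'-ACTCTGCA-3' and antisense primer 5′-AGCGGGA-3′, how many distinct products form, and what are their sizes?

Two products: 36 bp, 26 bp

The forward primer ACTCTGCA matches the top strand at positions 86–93, 96–103.
The reverse primer's reverse complement is TCCCGCT, matching at positions 115–121.
Each forward site pairs with the reverse site to give a product ending at position 121: sizes 36, 26 bp.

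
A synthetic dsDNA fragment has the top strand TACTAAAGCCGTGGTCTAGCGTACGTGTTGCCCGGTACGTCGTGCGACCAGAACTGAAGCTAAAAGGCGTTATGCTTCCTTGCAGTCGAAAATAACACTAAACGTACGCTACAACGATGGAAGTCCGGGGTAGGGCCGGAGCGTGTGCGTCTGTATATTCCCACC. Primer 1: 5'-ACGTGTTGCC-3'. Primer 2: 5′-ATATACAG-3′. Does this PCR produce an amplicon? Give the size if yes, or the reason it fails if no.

Primer 1 (ACGTGTTGCC) matches the top strand at positions 23–32; it acts as a forward primer.
Primer 2's reverse complement is CTGTATAT, matching the top strand at positions 151–158; it acts as a reverse primer.
The 3' ends face each other across positions 23–158, giving a 136 bp product.

Yes — a 136 bp product.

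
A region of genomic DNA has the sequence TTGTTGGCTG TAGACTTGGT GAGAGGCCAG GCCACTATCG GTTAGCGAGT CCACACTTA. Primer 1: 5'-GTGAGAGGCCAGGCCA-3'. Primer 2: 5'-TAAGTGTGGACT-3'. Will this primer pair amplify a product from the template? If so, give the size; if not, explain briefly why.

Yes — a 41 bp product.

Primer 1 (GTGAGAGGCCAGGCCA) matches the top strand at positions 19–34; it acts as a forward primer.
Primer 2's reverse complement is AGTCCACACTTA, matching the top strand at positions 48–59; it acts as a reverse primer.
The 3' ends face each other across positions 19–59, giving a 41 bp product.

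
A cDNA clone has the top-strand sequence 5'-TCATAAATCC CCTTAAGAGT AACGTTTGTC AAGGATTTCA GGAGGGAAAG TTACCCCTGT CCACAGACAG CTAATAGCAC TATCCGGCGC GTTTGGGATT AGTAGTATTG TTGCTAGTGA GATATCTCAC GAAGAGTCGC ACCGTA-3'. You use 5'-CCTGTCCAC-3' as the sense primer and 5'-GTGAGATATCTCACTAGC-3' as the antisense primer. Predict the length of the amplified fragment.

75 bp

The forward primer matches the template at positions 56–64.
Taking the reverse complement of GTGAGATATCTCACTAGC gives GCTAGTGAGATATCTCAC, found at positions 113–130 on the template; the primer anneals here to the top strand with its 3' end pointing upstream.
The product runs from position 56 to position 130, so its length is 130 − 56 + 1 = 75 bp.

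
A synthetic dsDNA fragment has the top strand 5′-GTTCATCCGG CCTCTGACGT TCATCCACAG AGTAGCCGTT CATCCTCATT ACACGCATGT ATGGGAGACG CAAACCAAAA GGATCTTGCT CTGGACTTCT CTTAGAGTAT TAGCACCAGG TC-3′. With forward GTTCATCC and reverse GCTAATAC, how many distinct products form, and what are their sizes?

Three products: 114 bp, 96 bp, 77 bp

The forward primer GTTCATCC matches the top strand at positions 1–8, 19–26, 38–45.
The reverse primer's reverse complement is GTATTAGC, matching at positions 107–114.
Each forward site pairs with the reverse site to give a product ending at position 114: sizes 114, 96, 77 bp.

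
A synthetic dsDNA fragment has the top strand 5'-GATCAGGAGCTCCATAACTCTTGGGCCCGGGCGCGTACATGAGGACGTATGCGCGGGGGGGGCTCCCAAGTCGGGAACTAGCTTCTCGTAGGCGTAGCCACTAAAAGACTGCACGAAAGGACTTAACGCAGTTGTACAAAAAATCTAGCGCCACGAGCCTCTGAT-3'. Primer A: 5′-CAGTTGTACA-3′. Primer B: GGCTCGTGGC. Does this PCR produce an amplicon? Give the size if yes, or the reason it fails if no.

Yes — a 31 bp product.

Primer A (CAGTTGTACA) matches the top strand at positions 129–138; it acts as a forward primer.
Primer B's reverse complement is GCCACGAGCC, matching the top strand at positions 150–159; it acts as a reverse primer.
The 3' ends face each other across positions 129–159, giving a 31 bp product.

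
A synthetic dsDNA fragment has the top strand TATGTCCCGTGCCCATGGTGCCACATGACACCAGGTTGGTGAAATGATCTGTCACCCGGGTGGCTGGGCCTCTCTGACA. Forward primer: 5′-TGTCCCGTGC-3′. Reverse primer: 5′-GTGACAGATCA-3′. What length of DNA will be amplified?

Scanning the template, TGTCCCGTGC occurs at positions 3–12; this primer anneals to the bottom strand there with its 3' end pointing downstream.
Taking the reverse complement of GTGACAGATCA gives TGATCTGTCAC, found at positions 45–55 on the template; the primer anneals here to the top strand with its 3' end pointing upstream.
Amplicon spans positions 3–55: 53 bp.

53 bp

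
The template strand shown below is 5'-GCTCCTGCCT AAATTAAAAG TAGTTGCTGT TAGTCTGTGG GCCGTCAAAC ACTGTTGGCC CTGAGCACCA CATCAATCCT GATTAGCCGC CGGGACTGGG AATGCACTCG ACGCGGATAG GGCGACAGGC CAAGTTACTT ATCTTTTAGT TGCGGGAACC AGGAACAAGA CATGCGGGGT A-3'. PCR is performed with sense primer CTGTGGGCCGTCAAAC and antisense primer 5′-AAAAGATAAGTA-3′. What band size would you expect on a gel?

Scanning the template, CTGTGGGCCGTCAAAC occurs at positions 35–50; this primer anneals to the bottom strand there with its 3' end pointing downstream.
The reverse primer's reverse complement is TACTTATCTTTT, which matches the template at positions 136–147.
The product runs from position 35 to position 147, so its length is 147 − 35 + 1 = 113 bp.

113 bp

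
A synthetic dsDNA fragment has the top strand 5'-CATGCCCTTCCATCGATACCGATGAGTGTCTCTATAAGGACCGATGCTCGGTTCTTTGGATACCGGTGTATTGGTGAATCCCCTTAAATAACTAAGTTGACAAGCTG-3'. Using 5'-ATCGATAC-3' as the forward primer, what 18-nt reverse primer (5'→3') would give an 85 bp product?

5'-CTTAGTTATTTAAGGGGA-3'

The forward primer binds at positions 12–19, so an 85 bp product ends at position 12 + 85 − 1 = 96.
The reverse primer anneals to the top strand over positions 79–96, i.e. to TCCCCTTAAATAACTAAG.
Its sequence written 5'→3' is the reverse complement: CTTAGTTATTTAAGGGGA.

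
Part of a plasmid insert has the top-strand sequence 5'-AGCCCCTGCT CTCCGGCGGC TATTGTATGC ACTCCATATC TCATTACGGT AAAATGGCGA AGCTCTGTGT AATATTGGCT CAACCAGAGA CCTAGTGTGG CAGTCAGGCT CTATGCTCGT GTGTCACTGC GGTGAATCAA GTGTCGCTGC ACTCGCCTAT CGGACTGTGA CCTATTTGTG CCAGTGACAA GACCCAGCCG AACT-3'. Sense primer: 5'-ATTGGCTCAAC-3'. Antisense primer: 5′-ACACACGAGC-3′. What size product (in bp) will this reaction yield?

51 bp

The forward primer matches the template at positions 74–84.
Taking the reverse complement of ACACACGAGC gives GCTCGTGTGT, found at positions 115–124 on the template; the primer anneals here to the top strand with its 3' end pointing upstream.
The product runs from position 74 to position 124, so its length is 124 − 74 + 1 = 51 bp.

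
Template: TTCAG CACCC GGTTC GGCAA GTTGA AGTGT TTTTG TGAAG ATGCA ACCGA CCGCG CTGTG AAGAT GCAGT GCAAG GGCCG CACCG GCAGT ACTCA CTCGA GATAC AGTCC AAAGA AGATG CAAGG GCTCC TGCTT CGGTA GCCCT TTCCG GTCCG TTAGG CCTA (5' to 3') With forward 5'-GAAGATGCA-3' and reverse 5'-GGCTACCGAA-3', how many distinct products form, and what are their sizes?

The forward primer GAAGATGCA matches the top strand at positions 37–45, 60–68, 114–122.
The reverse primer's reverse complement is TTCGGTAGCC, matching at positions 134–143.
Each forward site pairs with the reverse site to give a product ending at position 143: sizes 107, 84, 30 bp.

Three products: 107 bp, 84 bp, 30 bp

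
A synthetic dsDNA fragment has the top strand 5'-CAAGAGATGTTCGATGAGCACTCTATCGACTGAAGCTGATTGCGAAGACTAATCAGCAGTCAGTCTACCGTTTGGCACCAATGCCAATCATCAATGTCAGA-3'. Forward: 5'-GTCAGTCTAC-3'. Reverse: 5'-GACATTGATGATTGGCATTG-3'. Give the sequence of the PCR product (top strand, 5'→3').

5'-GTCAGTCTACCGTTTGGCACCAATGCCAATCATCAATGTC-3'

The forward primer matches the template at positions 59–68.
Reverse complement of the reverse primer: CAATGCCAATCATCAATGTC. This occurs on the top strand at positions 79–98.
The product is the template from position 59 through 98 (40 bp).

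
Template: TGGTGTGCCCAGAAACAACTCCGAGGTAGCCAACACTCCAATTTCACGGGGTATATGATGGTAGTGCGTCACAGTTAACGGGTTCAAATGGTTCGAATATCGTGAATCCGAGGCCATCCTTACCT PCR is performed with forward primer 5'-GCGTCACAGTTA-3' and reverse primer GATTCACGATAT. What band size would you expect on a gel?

43 bp

Scanning the template, GCGTCACAGTTA occurs at positions 66–77; this primer anneals to the bottom strand there with its 3' end pointing downstream.
Taking the reverse complement of GATTCACGATAT gives ATATCGTGAATC, found at positions 97–108 on the template; the primer anneals here to the top strand with its 3' end pointing upstream.
Amplicon spans positions 66–108: 43 bp.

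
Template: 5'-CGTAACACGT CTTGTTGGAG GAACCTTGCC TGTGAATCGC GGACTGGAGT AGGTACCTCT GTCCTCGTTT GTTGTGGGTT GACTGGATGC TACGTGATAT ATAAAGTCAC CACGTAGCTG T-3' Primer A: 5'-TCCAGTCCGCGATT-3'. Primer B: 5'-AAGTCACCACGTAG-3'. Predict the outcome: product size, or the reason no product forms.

Primer A (TCCAGTCCGCGATT) has reverse complement AATCGCGGACTGGA, which matches the top strand at positions 35–48; primer A anneals to the top strand there with its 3' end pointing upstream toward position 35.
Primer B (AAGTCACCACGTAG) matches the top strand directly at positions 104–117; it anneals to the bottom strand with its 3' end pointing downstream toward position 117.
The 3' ends diverge (primer A extends toward position 1, primer B toward position 121), so the primers never converge on a shared product.

No product — the primers' 3' ends point away from each other.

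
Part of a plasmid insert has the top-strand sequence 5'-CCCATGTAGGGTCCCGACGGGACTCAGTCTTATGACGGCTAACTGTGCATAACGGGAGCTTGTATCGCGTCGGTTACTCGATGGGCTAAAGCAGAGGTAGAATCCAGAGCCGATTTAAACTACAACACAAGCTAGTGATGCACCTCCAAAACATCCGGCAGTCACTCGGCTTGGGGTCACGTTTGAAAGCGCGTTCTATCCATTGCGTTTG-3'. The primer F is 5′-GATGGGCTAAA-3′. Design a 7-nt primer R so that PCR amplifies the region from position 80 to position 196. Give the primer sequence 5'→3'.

The product's 3' end on the top strand is position 196.
The reverse primer anneals to the top strand over positions 190–196, i.e. to CGCGTTC.
Its sequence written 5'→3' is the reverse complement: GAACGCG.

5'-GAACGCG-3'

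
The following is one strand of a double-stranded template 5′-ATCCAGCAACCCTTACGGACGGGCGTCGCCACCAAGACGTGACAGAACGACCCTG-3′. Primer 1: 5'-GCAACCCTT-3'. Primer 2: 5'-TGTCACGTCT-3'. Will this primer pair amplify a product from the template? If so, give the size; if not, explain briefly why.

Yes — a 39 bp product.

Primer 1 (GCAACCCTT) matches the top strand at positions 6–14; it acts as a forward primer.
Primer 2's reverse complement is AGACGTGACA, matching the top strand at positions 35–44; it acts as a reverse primer.
The 3' ends face each other across positions 6–44, giving a 39 bp product.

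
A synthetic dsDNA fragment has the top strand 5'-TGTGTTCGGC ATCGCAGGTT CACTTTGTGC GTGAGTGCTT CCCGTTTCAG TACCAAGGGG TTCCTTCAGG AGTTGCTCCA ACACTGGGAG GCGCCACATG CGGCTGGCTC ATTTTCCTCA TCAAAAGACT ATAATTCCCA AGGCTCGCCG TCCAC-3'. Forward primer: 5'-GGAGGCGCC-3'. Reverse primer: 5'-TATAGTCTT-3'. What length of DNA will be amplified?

The forward primer matches the template at positions 87–95.
Reverse complement of the reverse primer: AAGACTATA. This occurs on the top strand at positions 125–133.
Product length = (reverse-primer end) − (forward-primer start) + 1 = 133 − 87 + 1 = 47 bp.

47 bp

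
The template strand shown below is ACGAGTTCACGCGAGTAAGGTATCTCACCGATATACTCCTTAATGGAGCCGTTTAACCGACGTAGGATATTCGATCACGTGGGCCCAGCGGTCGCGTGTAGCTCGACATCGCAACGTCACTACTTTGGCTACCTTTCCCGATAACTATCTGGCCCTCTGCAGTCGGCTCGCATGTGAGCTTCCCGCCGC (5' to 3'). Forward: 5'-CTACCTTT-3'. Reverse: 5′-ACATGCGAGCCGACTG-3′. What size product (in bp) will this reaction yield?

Forward primer CTACCTTT is found on the top strand at positions 129–136.
The reverse primer's reverse complement is CAGTCGGCTCGCATGT, which matches the template at positions 160–175.
The product runs from position 129 to position 175, so its length is 175 − 129 + 1 = 47 bp.

47 bp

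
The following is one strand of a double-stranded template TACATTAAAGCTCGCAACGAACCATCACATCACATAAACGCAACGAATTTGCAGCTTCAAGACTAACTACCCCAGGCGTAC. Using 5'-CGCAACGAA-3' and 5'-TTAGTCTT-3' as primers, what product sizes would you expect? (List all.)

The forward primer CGCAACGAA matches the top strand at positions 13–21, 39–47.
The reverse primer's reverse complement is AAGACTAA, matching at positions 59–66.
Each forward site pairs with the reverse site to give a product ending at position 66: sizes 54, 28 bp.

54 bp, 28 bp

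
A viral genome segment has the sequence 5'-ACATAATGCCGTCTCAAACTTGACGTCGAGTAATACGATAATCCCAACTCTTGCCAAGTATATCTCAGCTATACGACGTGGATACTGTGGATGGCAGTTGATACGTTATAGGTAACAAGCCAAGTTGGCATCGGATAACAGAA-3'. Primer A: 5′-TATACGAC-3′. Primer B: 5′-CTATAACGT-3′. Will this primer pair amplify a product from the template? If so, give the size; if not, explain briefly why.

Primer A (TATACGAC) matches the top strand at positions 70–77; it acts as a forward primer.
Primer B's reverse complement is ACGTTATAG, matching the top strand at positions 103–111; it acts as a reverse primer.
The 3' ends face each other across positions 70–111, giving a 42 bp product.

Yes — a 42 bp product.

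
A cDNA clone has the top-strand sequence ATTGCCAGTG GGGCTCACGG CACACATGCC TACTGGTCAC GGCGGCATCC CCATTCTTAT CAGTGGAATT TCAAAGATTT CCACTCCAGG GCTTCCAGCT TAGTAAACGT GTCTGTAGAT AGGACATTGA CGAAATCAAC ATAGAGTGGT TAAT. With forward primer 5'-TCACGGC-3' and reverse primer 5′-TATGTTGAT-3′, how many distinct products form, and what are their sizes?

Two products: 129 bp, 107 bp

The forward primer TCACGGC matches the top strand at positions 15–21, 37–43.
The reverse primer's reverse complement is ATCAACATA, matching at positions 135–143.
Each forward site pairs with the reverse site to give a product ending at position 143: sizes 129, 107 bp.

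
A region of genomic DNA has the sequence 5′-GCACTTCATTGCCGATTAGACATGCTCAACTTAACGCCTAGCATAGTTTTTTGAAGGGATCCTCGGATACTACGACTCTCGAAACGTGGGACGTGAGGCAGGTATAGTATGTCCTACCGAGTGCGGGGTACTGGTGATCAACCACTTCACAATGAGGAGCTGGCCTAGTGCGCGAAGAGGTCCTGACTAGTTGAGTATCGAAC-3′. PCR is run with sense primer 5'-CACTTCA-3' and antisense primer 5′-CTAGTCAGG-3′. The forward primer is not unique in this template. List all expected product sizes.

The forward primer CACTTCA matches the top strand at positions 2–8, 143–149.
The reverse primer's reverse complement is CCTGACTAG, matching at positions 182–190.
Each forward site pairs with the reverse site to give a product ending at position 190: sizes 189, 48 bp.

189 bp, 48 bp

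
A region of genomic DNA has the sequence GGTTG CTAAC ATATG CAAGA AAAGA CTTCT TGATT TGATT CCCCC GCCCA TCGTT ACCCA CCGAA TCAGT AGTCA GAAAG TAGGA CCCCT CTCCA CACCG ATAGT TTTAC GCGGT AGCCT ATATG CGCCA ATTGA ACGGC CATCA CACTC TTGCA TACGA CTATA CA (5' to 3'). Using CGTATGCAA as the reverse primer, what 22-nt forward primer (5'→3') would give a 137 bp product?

The reverse primer's reverse complement TTGCATACG matches the template at positions 151–159, so the product ends at position 159.
A 137 bp product then starts at position 159 − 137 + 1 = 23.
The forward primer is identical to the top strand there: AGACTTCTTGATTTGATTCCCC.

5'-AGACTTCTTGATTTGATTCCCC-3'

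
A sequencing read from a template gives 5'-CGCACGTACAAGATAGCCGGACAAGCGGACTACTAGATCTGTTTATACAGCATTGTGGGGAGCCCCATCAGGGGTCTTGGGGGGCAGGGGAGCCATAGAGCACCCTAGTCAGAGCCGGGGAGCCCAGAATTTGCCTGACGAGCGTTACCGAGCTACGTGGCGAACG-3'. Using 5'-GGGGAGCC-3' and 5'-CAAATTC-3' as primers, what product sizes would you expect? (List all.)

The forward primer GGGGAGCC matches the top strand at positions 57–64, 87–94, 117–124.
The reverse primer's reverse complement is GAATTTG, matching at positions 127–133.
Each forward site pairs with the reverse site to give a product ending at position 133: sizes 77, 47, 17 bp.

77 bp, 47 bp, 17 bp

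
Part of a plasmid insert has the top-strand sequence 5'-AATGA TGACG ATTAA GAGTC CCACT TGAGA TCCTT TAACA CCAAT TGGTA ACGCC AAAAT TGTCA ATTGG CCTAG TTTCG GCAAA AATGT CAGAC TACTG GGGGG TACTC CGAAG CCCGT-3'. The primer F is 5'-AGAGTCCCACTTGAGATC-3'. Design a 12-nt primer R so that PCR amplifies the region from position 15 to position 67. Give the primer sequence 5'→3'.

5'-ATTGACAATTTT-3'

The product's 3' end on the top strand is position 67.
The reverse primer anneals to the top strand over positions 56–67, i.e. to AAAATTGTCAAT.
Its sequence written 5'→3' is the reverse complement: ATTGACAATTTT.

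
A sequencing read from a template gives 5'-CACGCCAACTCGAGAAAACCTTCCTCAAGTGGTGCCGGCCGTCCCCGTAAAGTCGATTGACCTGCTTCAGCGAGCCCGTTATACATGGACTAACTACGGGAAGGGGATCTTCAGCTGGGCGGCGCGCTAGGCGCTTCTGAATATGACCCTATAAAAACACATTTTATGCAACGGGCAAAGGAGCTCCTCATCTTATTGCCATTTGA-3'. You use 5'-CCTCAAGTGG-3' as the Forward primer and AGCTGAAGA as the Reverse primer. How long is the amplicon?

94 bp

Forward primer CCTCAAGTGG is found on the top strand at positions 23–32.
The reverse primer's reverse complement is TCTTCAGCT, which matches the template at positions 108–116.
The product runs from position 23 to position 116, so its length is 116 − 23 + 1 = 94 bp.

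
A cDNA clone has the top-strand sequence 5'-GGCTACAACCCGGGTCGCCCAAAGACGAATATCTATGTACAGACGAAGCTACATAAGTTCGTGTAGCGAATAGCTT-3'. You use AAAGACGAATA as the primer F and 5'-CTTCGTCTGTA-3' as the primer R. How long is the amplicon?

The forward primer matches the template at positions 21–31.
The reverse primer's reverse complement is TACAGACGAAG, which matches the template at positions 38–48.
Product length = (reverse-primer end) − (forward-primer start) + 1 = 48 − 21 + 1 = 28 bp.

28 bp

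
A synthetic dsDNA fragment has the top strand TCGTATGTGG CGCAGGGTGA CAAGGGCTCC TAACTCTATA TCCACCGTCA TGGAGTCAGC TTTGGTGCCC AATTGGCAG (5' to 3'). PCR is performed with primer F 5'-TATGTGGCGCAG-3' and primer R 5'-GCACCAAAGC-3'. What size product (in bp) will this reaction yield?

The forward primer matches the template at positions 4–15.
Reverse complement of the reverse primer: GCTTTGGTGC. This occurs on the top strand at positions 59–68.
Product length = (reverse-primer end) − (forward-primer start) + 1 = 68 − 4 + 1 = 65 bp.

65 bp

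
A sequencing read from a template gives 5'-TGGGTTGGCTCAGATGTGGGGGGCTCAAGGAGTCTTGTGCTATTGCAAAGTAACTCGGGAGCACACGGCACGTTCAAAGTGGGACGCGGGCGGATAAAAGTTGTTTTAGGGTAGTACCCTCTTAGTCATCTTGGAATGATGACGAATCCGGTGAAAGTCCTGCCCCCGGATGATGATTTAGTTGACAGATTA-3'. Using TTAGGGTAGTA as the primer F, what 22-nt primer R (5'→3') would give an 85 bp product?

The forward primer binds at positions 106–116, so an 85 bp product ends at position 106 + 85 − 1 = 190.
The reverse primer anneals to the top strand over positions 169–190, i.e. to GATGATGATTTAGTTGACAGAT.
Its sequence written 5'→3' is the reverse complement: ATCTGTCAACTAAATCATCATC.

5'-ATCTGTCAACTAAATCATCATC-3'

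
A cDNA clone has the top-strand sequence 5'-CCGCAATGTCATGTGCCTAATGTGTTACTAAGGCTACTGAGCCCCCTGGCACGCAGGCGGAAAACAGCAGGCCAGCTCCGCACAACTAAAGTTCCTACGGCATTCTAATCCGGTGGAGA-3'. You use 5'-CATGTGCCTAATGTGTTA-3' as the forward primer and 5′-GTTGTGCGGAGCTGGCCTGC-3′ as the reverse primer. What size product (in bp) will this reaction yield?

Scanning the template, CATGTGCCTAATGTGTTA occurs at positions 10–27; this primer anneals to the bottom strand there with its 3' end pointing downstream.
The reverse primer's reverse complement is GCAGGCCAGCTCCGCACAAC, which matches the template at positions 67–86.
The product runs from position 10 to position 86, so its length is 86 − 10 + 1 = 77 bp.

77 bp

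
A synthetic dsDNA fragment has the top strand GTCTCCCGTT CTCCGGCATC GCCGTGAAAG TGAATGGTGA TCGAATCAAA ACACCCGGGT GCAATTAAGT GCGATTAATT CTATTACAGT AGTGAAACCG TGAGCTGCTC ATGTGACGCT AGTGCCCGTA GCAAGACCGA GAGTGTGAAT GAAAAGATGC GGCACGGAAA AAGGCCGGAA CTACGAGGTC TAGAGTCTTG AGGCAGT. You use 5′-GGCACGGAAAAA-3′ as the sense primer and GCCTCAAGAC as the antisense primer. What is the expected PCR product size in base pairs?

Forward primer GGCACGGAAAAA is found on the top strand at positions 161–172.
The reverse primer's reverse complement is GTCTTGAGGC, which matches the template at positions 195–204.
Amplicon spans positions 161–204: 44 bp.

44 bp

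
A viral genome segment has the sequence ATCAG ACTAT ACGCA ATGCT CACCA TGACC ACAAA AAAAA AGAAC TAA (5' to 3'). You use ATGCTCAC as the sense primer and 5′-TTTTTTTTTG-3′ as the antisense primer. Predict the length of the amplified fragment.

Forward primer ATGCTCAC is found on the top strand at positions 16–23.
Reverse complement of the reverse primer: CAAAAAAAAA. This occurs on the top strand at positions 32–41.
Amplicon spans positions 16–41: 26 bp.

26 bp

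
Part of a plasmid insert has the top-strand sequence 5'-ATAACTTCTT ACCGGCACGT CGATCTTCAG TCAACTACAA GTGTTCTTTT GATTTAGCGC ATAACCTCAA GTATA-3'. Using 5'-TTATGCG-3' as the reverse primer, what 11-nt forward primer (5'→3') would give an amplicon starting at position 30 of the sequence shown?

The reverse primer's reverse complement CGCATAA matches the template at positions 58–64; the product starts at position 30.
The forward primer is identical to the top strand over positions 30–40: GTCAACTACAA.

5'-GTCAACTACAA-3'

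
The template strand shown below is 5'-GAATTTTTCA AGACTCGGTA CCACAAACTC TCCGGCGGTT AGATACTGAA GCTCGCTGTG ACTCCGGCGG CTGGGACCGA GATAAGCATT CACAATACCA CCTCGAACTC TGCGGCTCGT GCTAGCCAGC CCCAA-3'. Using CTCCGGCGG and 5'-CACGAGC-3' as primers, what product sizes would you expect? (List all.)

The forward primer CTCCGGCGG matches the top strand at positions 30–38, 62–70.
The reverse primer's reverse complement is GCTCGTG, matching at positions 115–121.
Each forward site pairs with the reverse site to give a product ending at position 121: sizes 92, 60 bp.

92 bp, 60 bp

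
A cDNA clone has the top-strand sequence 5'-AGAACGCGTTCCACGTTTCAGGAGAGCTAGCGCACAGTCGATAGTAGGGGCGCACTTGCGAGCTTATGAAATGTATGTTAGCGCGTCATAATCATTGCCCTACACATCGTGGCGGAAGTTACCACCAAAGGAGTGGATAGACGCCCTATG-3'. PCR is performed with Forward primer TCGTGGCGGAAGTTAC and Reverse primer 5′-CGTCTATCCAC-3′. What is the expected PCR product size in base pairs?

Scanning the template, TCGTGGCGGAAGTTAC occurs at positions 107–122; this primer anneals to the bottom strand there with its 3' end pointing downstream.
Taking the reverse complement of CGTCTATCCAC gives GTGGATAGACG, found at positions 133–143 on the template; the primer anneals here to the top strand with its 3' end pointing upstream.
Product length = (reverse-primer end) − (forward-primer start) + 1 = 143 − 107 + 1 = 37 bp.

37 bp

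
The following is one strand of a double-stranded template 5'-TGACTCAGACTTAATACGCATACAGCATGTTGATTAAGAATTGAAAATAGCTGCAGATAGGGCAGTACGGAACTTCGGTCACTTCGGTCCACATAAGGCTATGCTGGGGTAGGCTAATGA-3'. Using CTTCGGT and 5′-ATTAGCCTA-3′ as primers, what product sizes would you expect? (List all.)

The forward primer CTTCGGT matches the top strand at positions 73–79, 82–88.
The reverse primer's reverse complement is TAGGCTAAT, matching at positions 110–118.
Each forward site pairs with the reverse site to give a product ending at position 118: sizes 46, 37 bp.

46 bp, 37 bp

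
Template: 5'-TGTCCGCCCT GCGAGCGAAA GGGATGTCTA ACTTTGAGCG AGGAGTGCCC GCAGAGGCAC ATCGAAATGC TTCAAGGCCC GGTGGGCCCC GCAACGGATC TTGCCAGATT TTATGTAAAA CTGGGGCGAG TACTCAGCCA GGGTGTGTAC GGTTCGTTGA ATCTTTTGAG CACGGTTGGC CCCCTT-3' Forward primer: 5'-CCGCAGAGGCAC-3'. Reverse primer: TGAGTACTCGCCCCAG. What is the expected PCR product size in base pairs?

Forward primer CCGCAGAGGCAC is found on the top strand at positions 49–60.
Reverse complement of the reverse primer: CTGGGGCGAGTACTCA. This occurs on the top strand at positions 121–136.
The product runs from position 49 to position 136, so its length is 136 − 49 + 1 = 88 bp.

88 bp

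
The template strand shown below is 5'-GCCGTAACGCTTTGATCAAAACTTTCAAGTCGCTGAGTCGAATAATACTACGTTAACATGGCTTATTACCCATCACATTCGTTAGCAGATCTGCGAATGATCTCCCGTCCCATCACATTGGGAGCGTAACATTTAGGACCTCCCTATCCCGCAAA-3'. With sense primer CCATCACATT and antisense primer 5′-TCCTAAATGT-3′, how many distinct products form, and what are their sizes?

Two products: 69 bp, 29 bp

The forward primer CCATCACATT matches the top strand at positions 70–79, 110–119.
The reverse primer's reverse complement is ACATTTAGGA, matching at positions 129–138.
Each forward site pairs with the reverse site to give a product ending at position 138: sizes 69, 29 bp.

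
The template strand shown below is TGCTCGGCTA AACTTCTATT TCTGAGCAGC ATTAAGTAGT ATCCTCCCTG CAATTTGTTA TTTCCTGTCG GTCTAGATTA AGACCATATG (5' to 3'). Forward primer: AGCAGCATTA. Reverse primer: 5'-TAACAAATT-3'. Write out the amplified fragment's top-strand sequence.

The forward primer matches the template at positions 25–34.
Taking the reverse complement of TAACAAATT gives AATTTGTTA, found at positions 52–60 on the template; the primer anneals here to the top strand with its 3' end pointing upstream.
The product is the template from position 25 through 60 (36 bp).

5'-AGCAGCATTAAGTAGTATCCTCCCTGCAATTTGTTA-3'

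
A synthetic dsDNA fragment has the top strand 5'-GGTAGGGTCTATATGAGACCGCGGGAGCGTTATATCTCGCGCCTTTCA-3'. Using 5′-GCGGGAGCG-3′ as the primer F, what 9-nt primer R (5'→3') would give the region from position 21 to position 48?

The product's 3' end on the top strand is position 48.
The reverse primer anneals to the top strand over positions 40–48, i.e. to CGCCTTTCA.
Its sequence written 5'→3' is the reverse complement: TGAAAGGCG.

5'-TGAAAGGCG-3'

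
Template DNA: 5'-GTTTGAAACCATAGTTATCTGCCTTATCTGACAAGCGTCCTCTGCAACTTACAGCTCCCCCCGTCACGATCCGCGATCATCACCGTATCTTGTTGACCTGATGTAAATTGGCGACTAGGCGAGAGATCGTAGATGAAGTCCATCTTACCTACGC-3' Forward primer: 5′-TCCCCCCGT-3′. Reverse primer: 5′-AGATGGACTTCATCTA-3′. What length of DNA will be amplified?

90 bp

Scanning the template, TCCCCCCGT occurs at positions 56–64; this primer anneals to the bottom strand there with its 3' end pointing downstream.
Taking the reverse complement of AGATGGACTTCATCTA gives TAGATGAAGTCCATCT, found at positions 130–145 on the template; the primer anneals here to the top strand with its 3' end pointing upstream.
The product runs from position 56 to position 145, so its length is 145 − 56 + 1 = 90 bp.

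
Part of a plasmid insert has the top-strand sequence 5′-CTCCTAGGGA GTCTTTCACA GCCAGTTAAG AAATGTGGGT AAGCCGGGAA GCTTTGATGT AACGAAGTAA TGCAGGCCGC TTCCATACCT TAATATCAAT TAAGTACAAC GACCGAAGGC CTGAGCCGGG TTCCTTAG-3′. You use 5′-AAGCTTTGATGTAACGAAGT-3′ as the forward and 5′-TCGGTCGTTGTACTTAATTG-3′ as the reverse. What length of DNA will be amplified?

68 bp

Forward primer AAGCTTTGATGTAACGAAGT is found on the top strand at positions 49–68.
The reverse primer's reverse complement is CAATTAAGTACAACGACCGA, which matches the template at positions 97–116.
The product runs from position 49 to position 116, so its length is 116 − 49 + 1 = 68 bp.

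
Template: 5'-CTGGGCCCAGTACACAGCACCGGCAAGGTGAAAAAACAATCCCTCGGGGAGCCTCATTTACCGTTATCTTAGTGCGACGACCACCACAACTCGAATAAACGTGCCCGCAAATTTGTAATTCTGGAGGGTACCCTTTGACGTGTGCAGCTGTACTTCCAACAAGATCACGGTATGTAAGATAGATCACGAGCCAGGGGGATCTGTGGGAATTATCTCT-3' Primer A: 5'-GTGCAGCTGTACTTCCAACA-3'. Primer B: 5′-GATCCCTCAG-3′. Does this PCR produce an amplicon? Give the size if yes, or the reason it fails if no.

Primer B (GATCCCTCAG) does not match the top strand, and its reverse complement CTGAGGGATC does not match either.
With no annealing site for primer B, no amplification occurs.

No product — primer B has no binding site in the template.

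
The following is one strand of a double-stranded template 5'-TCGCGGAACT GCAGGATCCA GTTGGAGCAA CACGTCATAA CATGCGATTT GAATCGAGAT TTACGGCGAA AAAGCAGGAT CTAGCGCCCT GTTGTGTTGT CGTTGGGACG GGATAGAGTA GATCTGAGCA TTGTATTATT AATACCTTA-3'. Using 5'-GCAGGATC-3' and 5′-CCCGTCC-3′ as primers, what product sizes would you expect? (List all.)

102 bp, 39 bp

The forward primer GCAGGATC matches the top strand at positions 11–18, 74–81.
The reverse primer's reverse complement is GGACGGG, matching at positions 106–112.
Each forward site pairs with the reverse site to give a product ending at position 112: sizes 102, 39 bp.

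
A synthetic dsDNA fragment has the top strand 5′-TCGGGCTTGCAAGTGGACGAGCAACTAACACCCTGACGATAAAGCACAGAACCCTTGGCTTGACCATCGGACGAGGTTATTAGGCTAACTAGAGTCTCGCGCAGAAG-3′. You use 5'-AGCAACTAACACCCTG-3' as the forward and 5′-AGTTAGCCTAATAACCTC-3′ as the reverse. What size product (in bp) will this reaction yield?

71 bp

The forward primer matches the template at positions 20–35.
The reverse primer's reverse complement is GAGGTTATTAGGCTAACT, which matches the template at positions 73–90.
Product length = (reverse-primer end) − (forward-primer start) + 1 = 90 − 20 + 1 = 71 bp.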